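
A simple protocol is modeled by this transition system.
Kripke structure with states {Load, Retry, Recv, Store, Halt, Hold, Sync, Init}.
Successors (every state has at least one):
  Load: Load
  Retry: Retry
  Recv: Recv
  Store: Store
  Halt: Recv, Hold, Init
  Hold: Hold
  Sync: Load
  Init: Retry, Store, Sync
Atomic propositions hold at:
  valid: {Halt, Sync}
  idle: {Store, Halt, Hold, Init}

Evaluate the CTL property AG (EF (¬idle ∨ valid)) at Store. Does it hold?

No

Sat(¬idle) = {Load, Retry, Recv, Sync}
Sat(¬idle ∨ valid) = {Load, Retry, Recv, Halt, Sync}
EF (¬idle ∨ valid): least fixpoint, start Z0 = {Load, Retry, Recv, Halt, Sync}, add states with some successor in Z. Z1 = {Load, Retry, Recv, Halt, Sync, Init}; fixed.
Sat(EF (¬idle ∨ valid)) = {Load, Retry, Recv, Halt, Sync, Init}
AG (EF (¬idle ∨ valid)): greatest fixpoint, start Z0 = {Load, Retry, Recv, Halt, Sync, Init}, keep only states in Sat with every successor in Z. Z1 = {Load, Retry, Recv, Sync}; fixed.
Sat(AG (EF (¬idle ∨ valid))) = {Load, Retry, Recv, Sync}
Store ∉ Sat(AG (EF (¬idle ∨ valid))) = {Load, Retry, Recv, Sync}, so the formula does not hold at Store.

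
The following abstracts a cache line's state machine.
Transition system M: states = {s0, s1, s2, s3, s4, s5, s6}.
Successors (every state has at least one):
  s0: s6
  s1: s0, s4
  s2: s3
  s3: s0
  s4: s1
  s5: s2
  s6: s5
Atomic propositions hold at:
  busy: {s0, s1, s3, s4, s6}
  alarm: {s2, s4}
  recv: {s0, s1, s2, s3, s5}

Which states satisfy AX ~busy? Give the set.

{s5, s6}

Sat(~busy) = {s2, s5}
Sat(AX ~busy) = {s : every successor in {s2, s5}} = {s5, s6}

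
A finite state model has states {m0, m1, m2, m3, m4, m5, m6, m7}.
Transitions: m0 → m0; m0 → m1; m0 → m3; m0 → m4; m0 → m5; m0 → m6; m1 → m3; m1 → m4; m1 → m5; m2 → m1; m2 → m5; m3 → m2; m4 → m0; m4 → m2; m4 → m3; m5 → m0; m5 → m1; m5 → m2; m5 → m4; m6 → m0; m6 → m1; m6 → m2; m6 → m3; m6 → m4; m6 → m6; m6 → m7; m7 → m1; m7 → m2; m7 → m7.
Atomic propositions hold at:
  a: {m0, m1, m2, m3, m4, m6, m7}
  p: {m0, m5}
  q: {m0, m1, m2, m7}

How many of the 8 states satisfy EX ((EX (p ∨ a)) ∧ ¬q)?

Sat(p ∨ a) = {m0, m1, m2, m3, m4, m5, m6, m7}
Sat(EX (p ∨ a)) = {s : some successor in {m0, m1, m2, m3, m4, m5, m6, m7}} = {m0, m1, m2, m3, m4, m5, m6, m7}
Sat(¬q) = {m3, m4, m5, m6}
Sat((EX (p ∨ a)) ∧ ¬q) = {m3, m4, m5, m6}
Sat(EX ((EX (p ∨ a)) ∧ ¬q)) = {s : some successor in {m3, m4, m5, m6}} = {m0, m1, m2, m4, m5, m6}
|Sat(EX ((EX (p ∨ a)) ∧ ¬q))| = |{m0, m1, m2, m4, m5, m6}| = 6.

6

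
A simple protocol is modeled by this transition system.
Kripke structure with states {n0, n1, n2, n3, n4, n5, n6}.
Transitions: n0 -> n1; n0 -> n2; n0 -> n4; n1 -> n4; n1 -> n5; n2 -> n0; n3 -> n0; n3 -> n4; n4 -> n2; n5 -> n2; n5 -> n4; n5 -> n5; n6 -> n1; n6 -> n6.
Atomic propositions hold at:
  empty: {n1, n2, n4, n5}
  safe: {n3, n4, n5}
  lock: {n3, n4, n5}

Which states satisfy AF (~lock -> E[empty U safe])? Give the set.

{n1, n3, n4, n5}

Sat(~lock) = {n0, n1, n2, n6}
E[empty U safe]: least fixpoint, start Z0 = Sat(safe) = {n3, n4, n5}, add states in Sat(empty) with some successor in Z. Z1 = {n1, n3, n4, n5}; fixed.
Sat(E[empty U safe]) = {n1, n3, n4, n5}
Sat(~lock -> E[empty U safe]) = {n1, n3, n4, n5}
AF (~lock -> E[empty U safe]): least fixpoint, start Z0 = {n1, n3, n4, n5}, add states with every successor in Z. Already a fixed point.
Sat(AF (~lock -> E[empty U safe])) = {n1, n3, n4, n5}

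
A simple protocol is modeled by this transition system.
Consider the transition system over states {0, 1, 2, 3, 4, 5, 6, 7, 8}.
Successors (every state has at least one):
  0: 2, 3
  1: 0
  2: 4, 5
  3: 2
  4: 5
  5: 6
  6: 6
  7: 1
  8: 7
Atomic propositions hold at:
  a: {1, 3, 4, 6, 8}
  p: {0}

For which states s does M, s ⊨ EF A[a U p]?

A[a U p]: least fixpoint, start Z0 = Sat(p) = {0}, add states in Sat(a) with every successor in Z. Z1 = {0, 1}; fixed.
Sat(A[a U p]) = {0, 1}
EF A[a U p]: least fixpoint, start Z0 = {0, 1}, add states with some successor in Z. Z1 = {0, 1, 7}; Z2 = {0, 1, 7, 8}; fixed.
Sat(EF A[a U p]) = {0, 1, 7, 8}

{0, 1, 7, 8}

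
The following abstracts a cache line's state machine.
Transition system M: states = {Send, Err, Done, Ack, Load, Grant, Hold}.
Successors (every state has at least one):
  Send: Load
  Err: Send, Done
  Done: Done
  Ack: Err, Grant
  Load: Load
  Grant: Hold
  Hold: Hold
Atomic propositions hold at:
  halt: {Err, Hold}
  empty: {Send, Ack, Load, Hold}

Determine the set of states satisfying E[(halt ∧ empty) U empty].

Sat(halt ∧ empty) = {Hold}
E[(halt ∧ empty) U empty]: least fixpoint, start Z0 = Sat(empty) = {Send, Ack, Load, Hold}, add states in Sat(halt ∧ empty) with some successor in Z. Already a fixed point.
Sat(E[(halt ∧ empty) U empty]) = {Send, Ack, Load, Hold}

{Send, Ack, Load, Hold}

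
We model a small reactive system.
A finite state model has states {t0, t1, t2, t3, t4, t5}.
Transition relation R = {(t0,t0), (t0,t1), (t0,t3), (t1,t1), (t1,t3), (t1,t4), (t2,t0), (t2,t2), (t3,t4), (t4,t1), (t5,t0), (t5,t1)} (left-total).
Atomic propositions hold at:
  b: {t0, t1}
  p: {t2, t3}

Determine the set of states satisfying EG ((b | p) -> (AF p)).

{t2}

Sat(b | p) = {t0, t1, t2, t3}
AF p: least fixpoint, start Z0 = {t2, t3}, add states with every successor in Z. Already a fixed point.
Sat(AF p) = {t2, t3}
Sat((b | p) -> (AF p)) = {t2, t3, t4, t5}
EG ((b | p) -> (AF p)): greatest fixpoint, start Z0 = {t2, t3, t4, t5}, keep only states in Sat with some successor in Z. Z1 = {t2, t3}; Z2 = {t2}; fixed.
Sat(EG ((b | p) -> (AF p))) = {t2}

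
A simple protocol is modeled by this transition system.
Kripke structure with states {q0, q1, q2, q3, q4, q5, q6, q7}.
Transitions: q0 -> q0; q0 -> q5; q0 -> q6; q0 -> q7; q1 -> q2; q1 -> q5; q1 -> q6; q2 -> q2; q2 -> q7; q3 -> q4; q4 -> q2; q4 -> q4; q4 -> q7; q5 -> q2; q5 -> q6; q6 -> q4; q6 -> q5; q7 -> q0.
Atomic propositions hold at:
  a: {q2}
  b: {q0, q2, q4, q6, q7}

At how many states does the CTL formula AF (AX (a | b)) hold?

7

Sat(a | b) = {q0, q2, q4, q6, q7}
Sat(AX (a | b)) = {s : every successor in {q0, q2, q4, q6, q7}} = {q2, q3, q4, q5, q7}
AF (AX (a | b)): least fixpoint, start Z0 = {q2, q3, q4, q5, q7}, add states with every successor in Z. Z1 = {q2, q3, q4, q5, q6, q7}; Z2 = {q1, q2, q3, q4, q5, q6, q7}; fixed.
Sat(AF (AX (a | b))) = {q1, q2, q3, q4, q5, q6, q7}
|Sat(AF (AX (a | b)))| = |{q1, q2, q3, q4, q5, q6, q7}| = 7.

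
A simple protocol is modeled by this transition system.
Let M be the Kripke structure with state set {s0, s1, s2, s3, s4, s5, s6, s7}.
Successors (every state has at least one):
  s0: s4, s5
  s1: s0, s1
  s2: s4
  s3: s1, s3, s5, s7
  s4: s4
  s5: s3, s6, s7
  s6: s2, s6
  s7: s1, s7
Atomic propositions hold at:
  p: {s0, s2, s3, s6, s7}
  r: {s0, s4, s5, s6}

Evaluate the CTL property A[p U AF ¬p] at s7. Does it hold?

No

Sat(¬p) = {s1, s4, s5}
AF ¬p: least fixpoint, start Z0 = {s1, s4, s5}, add states with every successor in Z. Z1 = {s0, s1, s2, s4, s5}; fixed.
Sat(AF ¬p) = {s0, s1, s2, s4, s5}
A[p U AF ¬p]: least fixpoint, start Z0 = Sat(AF ¬p) = {s0, s1, s2, s4, s5}, add states in Sat(p) with every successor in Z. Already a fixed point.
Sat(A[p U AF ¬p]) = {s0, s1, s2, s4, s5}
s7 ∉ Sat(A[p U AF ¬p]) = {s0, s1, s2, s4, s5}, so the formula does not hold at s7.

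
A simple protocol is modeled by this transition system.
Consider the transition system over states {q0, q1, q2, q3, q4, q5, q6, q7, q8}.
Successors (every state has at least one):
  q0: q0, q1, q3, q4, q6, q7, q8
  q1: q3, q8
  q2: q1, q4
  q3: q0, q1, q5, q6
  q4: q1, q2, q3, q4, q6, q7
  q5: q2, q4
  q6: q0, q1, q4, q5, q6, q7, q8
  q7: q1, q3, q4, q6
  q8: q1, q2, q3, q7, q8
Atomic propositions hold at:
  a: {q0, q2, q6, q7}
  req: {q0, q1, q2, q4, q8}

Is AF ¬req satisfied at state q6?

Yes

Sat(¬req) = {q3, q5, q6, q7}
AF ¬req: least fixpoint, start Z0 = {q3, q5, q6, q7}, add states with every successor in Z. Already a fixed point.
Sat(AF ¬req) = {q3, q5, q6, q7}
q6 ∈ Sat(AF ¬req) = {q3, q5, q6, q7}, so the formula holds at q6.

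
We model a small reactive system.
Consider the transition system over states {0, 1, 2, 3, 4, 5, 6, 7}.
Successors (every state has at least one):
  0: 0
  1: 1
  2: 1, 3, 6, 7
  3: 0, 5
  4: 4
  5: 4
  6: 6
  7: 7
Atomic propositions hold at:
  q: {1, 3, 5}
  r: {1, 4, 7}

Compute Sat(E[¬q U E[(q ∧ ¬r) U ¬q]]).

Sat(¬q) = {0, 2, 4, 6, 7}
Sat(¬r) = {0, 2, 3, 5, 6}
Sat(q ∧ ¬r) = {3, 5}
E[(q ∧ ¬r) U ¬q]: least fixpoint, start Z0 = Sat(¬q) = {0, 2, 4, 6, 7}, add states in Sat(q ∧ ¬r) with some successor in Z. Z1 = {0, 2, 3, 4, 5, 6, 7}; fixed.
Sat(E[(q ∧ ¬r) U ¬q]) = {0, 2, 3, 4, 5, 6, 7}
E[¬q U E[(q ∧ ¬r) U ¬q]]: least fixpoint, start Z0 = Sat(E[(q ∧ ¬r) U ¬q]) = {0, 2, 3, 4, 5, 6, 7}, add states in Sat(¬q) with some successor in Z. Already a fixed point.
Sat(E[¬q U E[(q ∧ ¬r) U ¬q]]) = {0, 2, 3, 4, 5, 6, 7}

{0, 2, 3, 4, 5, 6, 7}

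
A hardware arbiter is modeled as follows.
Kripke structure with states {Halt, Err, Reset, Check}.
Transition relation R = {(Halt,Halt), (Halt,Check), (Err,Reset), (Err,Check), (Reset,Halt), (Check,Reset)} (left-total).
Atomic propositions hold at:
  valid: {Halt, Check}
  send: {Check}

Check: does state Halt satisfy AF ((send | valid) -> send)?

Sat(send | valid) = {Halt, Check}
Sat((send | valid) -> send) = {Err, Reset, Check}
AF ((send | valid) -> send): least fixpoint, start Z0 = {Err, Reset, Check}, add states with every successor in Z. Already a fixed point.
Sat(AF ((send | valid) -> send)) = {Err, Reset, Check}
Halt ∉ Sat(AF ((send | valid) -> send)) = {Err, Reset, Check}, so the formula does not hold at Halt.

No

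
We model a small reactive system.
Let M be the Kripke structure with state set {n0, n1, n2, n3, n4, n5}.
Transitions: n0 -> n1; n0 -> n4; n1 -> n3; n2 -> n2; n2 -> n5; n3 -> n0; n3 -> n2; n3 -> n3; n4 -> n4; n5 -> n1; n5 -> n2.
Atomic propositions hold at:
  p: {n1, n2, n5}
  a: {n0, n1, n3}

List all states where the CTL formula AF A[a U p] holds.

A[a U p]: least fixpoint, start Z0 = Sat(p) = {n1, n2, n5}, add states in Sat(a) with every successor in Z. Already a fixed point.
Sat(A[a U p]) = {n1, n2, n5}
AF A[a U p]: least fixpoint, start Z0 = {n1, n2, n5}, add states with every successor in Z. Already a fixed point.
Sat(AF A[a U p]) = {n1, n2, n5}

{n1, n2, n5}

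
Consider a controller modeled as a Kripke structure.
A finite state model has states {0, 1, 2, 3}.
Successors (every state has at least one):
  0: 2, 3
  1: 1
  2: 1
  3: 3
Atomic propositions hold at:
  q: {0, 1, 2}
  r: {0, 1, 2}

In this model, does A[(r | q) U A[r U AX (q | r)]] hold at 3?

No

Sat(r | q) = {0, 1, 2}
Sat(q | r) = {0, 1, 2}
Sat(AX (q | r)) = {s : every successor in {0, 1, 2}} = {1, 2}
A[r U AX (q | r)]: least fixpoint, start Z0 = Sat(AX (q | r)) = {1, 2}, add states in Sat(r) with every successor in Z. Already a fixed point.
Sat(A[r U AX (q | r)]) = {1, 2}
A[(r | q) U A[r U AX (q | r)]]: least fixpoint, start Z0 = Sat(A[r U AX (q | r)]) = {1, 2}, add states in Sat(r | q) with every successor in Z. Already a fixed point.
Sat(A[(r | q) U A[r U AX (q | r)]]) = {1, 2}
3 ∉ Sat(A[(r | q) U A[r U AX (q | r)]]) = {1, 2}, so the formula does not hold at 3.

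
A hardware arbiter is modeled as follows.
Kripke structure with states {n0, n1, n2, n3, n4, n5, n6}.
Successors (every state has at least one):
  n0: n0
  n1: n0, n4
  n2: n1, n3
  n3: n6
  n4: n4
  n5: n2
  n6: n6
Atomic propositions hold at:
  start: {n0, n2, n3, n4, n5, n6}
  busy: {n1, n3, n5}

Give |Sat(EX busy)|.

1

Sat(EX busy) = {s : some successor in {n1, n3, n5}} = {n2}
|Sat(EX busy)| = |{n2}| = 1.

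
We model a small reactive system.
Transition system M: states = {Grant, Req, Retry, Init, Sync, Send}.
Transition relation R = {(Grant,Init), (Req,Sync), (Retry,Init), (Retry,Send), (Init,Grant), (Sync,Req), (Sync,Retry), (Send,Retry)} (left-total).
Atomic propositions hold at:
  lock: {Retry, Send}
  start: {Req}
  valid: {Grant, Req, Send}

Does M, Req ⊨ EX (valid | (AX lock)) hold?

No

Sat(AX lock) = {s : every successor in {Retry, Send}} = {Send}
Sat(valid | (AX lock)) = {Grant, Req, Send}
Sat(EX (valid | (AX lock))) = {s : some successor in {Grant, Req, Send}} = {Retry, Init, Sync}
Req ∉ Sat(EX (valid | (AX lock))) = {Retry, Init, Sync}, so the formula does not hold at Req.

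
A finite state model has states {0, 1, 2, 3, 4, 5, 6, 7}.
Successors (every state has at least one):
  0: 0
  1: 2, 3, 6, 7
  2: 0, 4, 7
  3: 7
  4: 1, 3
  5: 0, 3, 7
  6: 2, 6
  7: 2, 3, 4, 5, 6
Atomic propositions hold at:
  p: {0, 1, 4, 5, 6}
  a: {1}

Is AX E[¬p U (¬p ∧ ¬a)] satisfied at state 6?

No

Sat(¬p) = {2, 3, 7}
Sat(¬a) = {0, 2, 3, 4, 5, 6, 7}
Sat(¬p ∧ ¬a) = {2, 3, 7}
E[¬p U (¬p ∧ ¬a)]: least fixpoint, start Z0 = Sat((¬p ∧ ¬a)) = {2, 3, 7}, add states in Sat(¬p) with some successor in Z. Already a fixed point.
Sat(E[¬p U (¬p ∧ ¬a)]) = {2, 3, 7}
Sat(AX E[¬p U (¬p ∧ ¬a)]) = {s : every successor in {2, 3, 7}} = {3}
6 ∉ Sat(AX E[¬p U (¬p ∧ ¬a)]) = {3}, so the formula does not hold at 6.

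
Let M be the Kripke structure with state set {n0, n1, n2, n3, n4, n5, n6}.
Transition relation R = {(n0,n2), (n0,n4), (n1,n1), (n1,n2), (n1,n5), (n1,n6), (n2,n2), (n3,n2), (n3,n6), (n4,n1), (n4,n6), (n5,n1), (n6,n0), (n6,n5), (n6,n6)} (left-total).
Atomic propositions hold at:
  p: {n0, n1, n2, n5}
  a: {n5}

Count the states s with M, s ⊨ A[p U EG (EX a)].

Sat(EX a) = {s : some successor in {n5}} = {n1, n6}
EG (EX a): greatest fixpoint, start Z0 = {n1, n6}, keep only states in Sat with some successor in Z. Already a fixed point.
Sat(EG (EX a)) = {n1, n6}
A[p U EG (EX a)]: least fixpoint, start Z0 = Sat(EG (EX a)) = {n1, n6}, add states in Sat(p) with every successor in Z. Z1 = {n1, n5, n6}; fixed.
Sat(A[p U EG (EX a)]) = {n1, n5, n6}
|Sat(A[p U EG (EX a)])| = |{n1, n5, n6}| = 3.

3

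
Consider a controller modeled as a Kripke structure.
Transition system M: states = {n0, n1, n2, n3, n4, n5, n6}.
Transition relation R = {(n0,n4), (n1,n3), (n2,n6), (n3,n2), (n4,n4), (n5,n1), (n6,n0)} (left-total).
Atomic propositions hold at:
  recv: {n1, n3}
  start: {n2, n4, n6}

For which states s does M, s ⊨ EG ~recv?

{n0, n2, n4, n6}

Sat(~recv) = {n0, n2, n4, n5, n6}
EG ~recv: greatest fixpoint, start Z0 = {n0, n2, n4, n5, n6}, keep only states in Sat with some successor in Z. Z1 = {n0, n2, n4, n6}; fixed.
Sat(EG ~recv) = {n0, n2, n4, n6}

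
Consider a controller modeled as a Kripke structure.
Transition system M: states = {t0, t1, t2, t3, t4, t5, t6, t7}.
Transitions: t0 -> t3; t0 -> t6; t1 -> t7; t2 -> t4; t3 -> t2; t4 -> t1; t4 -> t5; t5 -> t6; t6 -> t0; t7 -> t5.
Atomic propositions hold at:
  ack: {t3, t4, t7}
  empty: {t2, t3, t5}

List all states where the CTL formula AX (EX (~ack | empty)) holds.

{t0, t1, t2, t5, t6, t7}

Sat(~ack) = {t0, t1, t2, t5, t6}
Sat(~ack | empty) = {t0, t1, t2, t3, t5, t6}
Sat(EX (~ack | empty)) = {s : some successor in {t0, t1, t2, t3, t5, t6}} = {t0, t3, t4, t5, t6, t7}
Sat(AX (EX (~ack | empty))) = {s : every successor in {t0, t3, t4, t5, t6, t7}} = {t0, t1, t2, t5, t6, t7}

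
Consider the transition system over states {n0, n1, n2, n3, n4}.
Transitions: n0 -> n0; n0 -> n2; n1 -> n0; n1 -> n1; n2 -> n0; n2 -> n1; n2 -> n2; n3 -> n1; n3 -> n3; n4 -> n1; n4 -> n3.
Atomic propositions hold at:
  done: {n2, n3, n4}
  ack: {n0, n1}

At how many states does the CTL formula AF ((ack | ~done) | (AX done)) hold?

2

Sat(~done) = {n0, n1}
Sat(ack | ~done) = {n0, n1}
Sat(AX done) = {s : every successor in {n2, n3, n4}} = ∅
Sat((ack | ~done) | (AX done)) = {n0, n1}
AF ((ack | ~done) | (AX done)): least fixpoint, start Z0 = {n0, n1}, add states with every successor in Z. Already a fixed point.
Sat(AF ((ack | ~done) | (AX done))) = {n0, n1}
|Sat(AF ((ack | ~done) | (AX done)))| = |{n0, n1}| = 2.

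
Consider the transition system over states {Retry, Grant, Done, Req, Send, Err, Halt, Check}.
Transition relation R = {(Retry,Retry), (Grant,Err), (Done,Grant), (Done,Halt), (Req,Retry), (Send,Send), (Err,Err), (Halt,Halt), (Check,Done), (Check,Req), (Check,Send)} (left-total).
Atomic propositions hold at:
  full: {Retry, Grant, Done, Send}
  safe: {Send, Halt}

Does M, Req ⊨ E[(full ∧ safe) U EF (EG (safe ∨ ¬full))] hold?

Sat(full ∧ safe) = {Send}
Sat(¬full) = {Req, Err, Halt, Check}
Sat(safe ∨ ¬full) = {Req, Send, Err, Halt, Check}
EG (safe ∨ ¬full): greatest fixpoint, start Z0 = {Req, Send, Err, Halt, Check}, keep only states in Sat with some successor in Z. Z1 = {Send, Err, Halt, Check}; fixed.
Sat(EG (safe ∨ ¬full)) = {Send, Err, Halt, Check}
EF (EG (safe ∨ ¬full)): least fixpoint, start Z0 = {Send, Err, Halt, Check}, add states with some successor in Z. Z1 = {Grant, Done, Send, Err, Halt, Check}; fixed.
Sat(EF (EG (safe ∨ ¬full))) = {Grant, Done, Send, Err, Halt, Check}
E[(full ∧ safe) U EF (EG (safe ∨ ¬full))]: least fixpoint, start Z0 = Sat(EF (EG (safe ∨ ¬full))) = {Grant, Done, Send, Err, Halt, Check}, add states in Sat(full ∧ safe) with some successor in Z. Already a fixed point.
Sat(E[(full ∧ safe) U EF (EG (safe ∨ ¬full))]) = {Grant, Done, Send, Err, Halt, Check}
Req ∉ Sat(E[(full ∧ safe) U EF (EG (safe ∨ ¬full))]) = {Grant, Done, Send, Err, Halt, Check}, so the formula does not hold at Req.

No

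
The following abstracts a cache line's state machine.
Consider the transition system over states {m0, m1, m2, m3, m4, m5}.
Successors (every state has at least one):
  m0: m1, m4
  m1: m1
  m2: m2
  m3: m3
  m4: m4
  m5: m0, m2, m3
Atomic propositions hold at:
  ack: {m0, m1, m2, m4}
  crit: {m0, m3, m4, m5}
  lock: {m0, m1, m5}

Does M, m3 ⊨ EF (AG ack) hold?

AG ack: greatest fixpoint, start Z0 = {m0, m1, m2, m4}, keep only states in Sat with every successor in Z. Already a fixed point.
Sat(AG ack) = {m0, m1, m2, m4}
EF (AG ack): least fixpoint, start Z0 = {m0, m1, m2, m4}, add states with some successor in Z. Z1 = {m0, m1, m2, m4, m5}; fixed.
Sat(EF (AG ack)) = {m0, m1, m2, m4, m5}
m3 ∉ Sat(EF (AG ack)) = {m0, m1, m2, m4, m5}, so the formula does not hold at m3.

No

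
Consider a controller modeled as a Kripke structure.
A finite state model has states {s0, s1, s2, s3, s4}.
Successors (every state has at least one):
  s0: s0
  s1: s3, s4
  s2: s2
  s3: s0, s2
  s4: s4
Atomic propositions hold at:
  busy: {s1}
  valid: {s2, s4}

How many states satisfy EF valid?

4

EF valid: least fixpoint, start Z0 = {s2, s4}, add states with some successor in Z. Z1 = {s1, s2, s3, s4}; fixed.
Sat(EF valid) = {s1, s2, s3, s4}
|Sat(EF valid)| = |{s1, s2, s3, s4}| = 4.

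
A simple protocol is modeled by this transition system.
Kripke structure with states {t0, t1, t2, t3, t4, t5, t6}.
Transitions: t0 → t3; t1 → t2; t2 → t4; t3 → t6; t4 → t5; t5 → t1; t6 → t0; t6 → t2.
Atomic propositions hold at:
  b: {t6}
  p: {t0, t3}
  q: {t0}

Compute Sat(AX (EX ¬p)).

Sat(¬p) = {t1, t2, t4, t5, t6}
Sat(EX ¬p) = {s : some successor in {t1, t2, t4, t5, t6}} = {t1, t2, t3, t4, t5, t6}
Sat(AX (EX ¬p)) = {s : every successor in {t1, t2, t3, t4, t5, t6}} = {t0, t1, t2, t3, t4, t5}

{t0, t1, t2, t3, t4, t5}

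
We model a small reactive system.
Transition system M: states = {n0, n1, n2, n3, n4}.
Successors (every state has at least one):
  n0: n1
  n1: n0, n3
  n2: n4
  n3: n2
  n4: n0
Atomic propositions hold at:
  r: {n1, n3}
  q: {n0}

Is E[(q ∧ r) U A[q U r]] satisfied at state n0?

Yes

Sat(q ∧ r) = ∅
A[q U r]: least fixpoint, start Z0 = Sat(r) = {n1, n3}, add states in Sat(q) with every successor in Z. Z1 = {n0, n1, n3}; fixed.
Sat(A[q U r]) = {n0, n1, n3}
E[(q ∧ r) U A[q U r]]: least fixpoint, start Z0 = Sat(A[q U r]) = {n0, n1, n3}, add states in Sat(q ∧ r) with some successor in Z. Already a fixed point.
Sat(E[(q ∧ r) U A[q U r]]) = {n0, n1, n3}
n0 ∈ Sat(E[(q ∧ r) U A[q U r]]) = {n0, n1, n3}, so the formula holds at n0.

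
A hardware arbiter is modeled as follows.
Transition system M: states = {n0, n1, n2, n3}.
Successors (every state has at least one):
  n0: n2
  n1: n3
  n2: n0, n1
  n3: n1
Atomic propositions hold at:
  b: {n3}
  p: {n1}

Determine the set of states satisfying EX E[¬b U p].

Sat(¬b) = {n0, n1, n2}
E[¬b U p]: least fixpoint, start Z0 = Sat(p) = {n1}, add states in Sat(¬b) with some successor in Z. Z1 = {n1, n2}; Z2 = {n0, n1, n2}; fixed.
Sat(E[¬b U p]) = {n0, n1, n2}
Sat(EX E[¬b U p]) = {s : some successor in {n0, n1, n2}} = {n0, n2, n3}

{n0, n2, n3}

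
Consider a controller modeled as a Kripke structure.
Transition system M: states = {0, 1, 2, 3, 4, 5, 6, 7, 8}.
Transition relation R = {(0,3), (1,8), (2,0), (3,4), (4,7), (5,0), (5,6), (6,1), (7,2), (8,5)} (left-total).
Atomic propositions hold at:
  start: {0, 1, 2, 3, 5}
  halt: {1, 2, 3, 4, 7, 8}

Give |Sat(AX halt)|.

Sat(AX halt) = {s : every successor in {1, 2, 3, 4, 7, 8}} = {0, 1, 3, 4, 6, 7}
|Sat(AX halt)| = |{0, 1, 3, 4, 6, 7}| = 6.

6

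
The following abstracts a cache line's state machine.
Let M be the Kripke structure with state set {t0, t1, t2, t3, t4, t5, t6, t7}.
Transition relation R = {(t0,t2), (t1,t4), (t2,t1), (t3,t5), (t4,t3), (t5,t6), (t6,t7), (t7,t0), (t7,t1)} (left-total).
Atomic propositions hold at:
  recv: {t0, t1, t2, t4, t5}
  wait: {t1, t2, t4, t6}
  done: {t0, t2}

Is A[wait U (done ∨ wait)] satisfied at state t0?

Yes

Sat(done ∨ wait) = {t0, t1, t2, t4, t6}
A[wait U (done ∨ wait)]: least fixpoint, start Z0 = Sat((done ∨ wait)) = {t0, t1, t2, t4, t6}, add states in Sat(wait) with every successor in Z. Already a fixed point.
Sat(A[wait U (done ∨ wait)]) = {t0, t1, t2, t4, t6}
t0 ∈ Sat(A[wait U (done ∨ wait)]) = {t0, t1, t2, t4, t6}, so the formula holds at t0.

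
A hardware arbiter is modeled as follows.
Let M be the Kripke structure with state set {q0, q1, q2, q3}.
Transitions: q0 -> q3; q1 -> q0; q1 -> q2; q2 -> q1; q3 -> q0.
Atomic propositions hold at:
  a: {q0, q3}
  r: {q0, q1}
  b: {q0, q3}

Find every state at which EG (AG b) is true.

AG b: greatest fixpoint, start Z0 = {q0, q3}, keep only states in Sat with every successor in Z. Already a fixed point.
Sat(AG b) = {q0, q3}
EG (AG b): greatest fixpoint, start Z0 = {q0, q3}, keep only states in Sat with some successor in Z. Already a fixed point.
Sat(EG (AG b)) = {q0, q3}

{q0, q3}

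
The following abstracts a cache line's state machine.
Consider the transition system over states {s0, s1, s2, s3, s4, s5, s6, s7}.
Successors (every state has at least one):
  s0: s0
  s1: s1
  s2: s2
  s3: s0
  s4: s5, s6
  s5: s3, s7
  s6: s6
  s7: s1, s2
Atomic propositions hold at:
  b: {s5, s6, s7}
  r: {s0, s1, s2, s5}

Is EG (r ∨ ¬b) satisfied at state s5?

Yes

Sat(¬b) = {s0, s1, s2, s3, s4}
Sat(r ∨ ¬b) = {s0, s1, s2, s3, s4, s5}
EG (r ∨ ¬b): greatest fixpoint, start Z0 = {s0, s1, s2, s3, s4, s5}, keep only states in Sat with some successor in Z. Already a fixed point.
Sat(EG (r ∨ ¬b)) = {s0, s1, s2, s3, s4, s5}
s5 ∈ Sat(EG (r ∨ ¬b)) = {s0, s1, s2, s3, s4, s5}, so the formula holds at s5.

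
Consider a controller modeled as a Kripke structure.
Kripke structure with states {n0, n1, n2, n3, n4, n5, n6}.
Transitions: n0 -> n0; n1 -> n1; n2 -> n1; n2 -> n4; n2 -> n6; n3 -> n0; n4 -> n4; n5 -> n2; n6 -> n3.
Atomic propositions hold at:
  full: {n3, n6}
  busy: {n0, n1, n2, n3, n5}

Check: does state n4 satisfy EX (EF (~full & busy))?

Sat(~full) = {n0, n1, n2, n4, n5}
Sat(~full & busy) = {n0, n1, n2, n5}
EF (~full & busy): least fixpoint, start Z0 = {n0, n1, n2, n5}, add states with some successor in Z. Z1 = {n0, n1, n2, n3, n5}; Z2 = {n0, n1, n2, n3, n5, n6}; fixed.
Sat(EF (~full & busy)) = {n0, n1, n2, n3, n5, n6}
Sat(EX (EF (~full & busy))) = {s : some successor in {n0, n1, n2, n3, n5, n6}} = {n0, n1, n2, n3, n5, n6}
n4 ∉ Sat(EX (EF (~full & busy))) = {n0, n1, n2, n3, n5, n6}, so the formula does not hold at n4.

No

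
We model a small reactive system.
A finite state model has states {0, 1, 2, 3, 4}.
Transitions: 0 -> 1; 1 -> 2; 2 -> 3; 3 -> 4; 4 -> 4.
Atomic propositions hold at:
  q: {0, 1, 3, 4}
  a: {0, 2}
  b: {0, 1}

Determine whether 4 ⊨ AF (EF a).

No

EF a: least fixpoint, start Z0 = {0, 2}, add states with some successor in Z. Z1 = {0, 1, 2}; fixed.
Sat(EF a) = {0, 1, 2}
AF (EF a): least fixpoint, start Z0 = {0, 1, 2}, add states with every successor in Z. Already a fixed point.
Sat(AF (EF a)) = {0, 1, 2}
4 ∉ Sat(AF (EF a)) = {0, 1, 2}, so the formula does not hold at 4.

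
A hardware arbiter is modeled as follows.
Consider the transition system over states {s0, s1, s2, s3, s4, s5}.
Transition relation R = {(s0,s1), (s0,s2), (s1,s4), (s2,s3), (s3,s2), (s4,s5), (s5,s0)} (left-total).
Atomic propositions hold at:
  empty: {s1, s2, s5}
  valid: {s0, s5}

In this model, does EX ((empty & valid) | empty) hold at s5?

No

Sat(empty & valid) = {s5}
Sat((empty & valid) | empty) = {s1, s2, s5}
Sat(EX ((empty & valid) | empty)) = {s : some successor in {s1, s2, s5}} = {s0, s3, s4}
s5 ∉ Sat(EX ((empty & valid) | empty)) = {s0, s3, s4}, so the formula does not hold at s5.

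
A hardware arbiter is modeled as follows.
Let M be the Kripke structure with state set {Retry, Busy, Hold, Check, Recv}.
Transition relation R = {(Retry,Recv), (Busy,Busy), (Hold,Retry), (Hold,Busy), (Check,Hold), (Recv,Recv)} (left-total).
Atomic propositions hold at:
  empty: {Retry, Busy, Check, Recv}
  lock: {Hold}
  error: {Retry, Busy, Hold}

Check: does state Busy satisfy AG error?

Yes

AG error: greatest fixpoint, start Z0 = {Retry, Busy, Hold}, keep only states in Sat with every successor in Z. Z1 = {Busy, Hold}; Z2 = {Busy}; fixed.
Sat(AG error) = {Busy}
Busy ∈ Sat(AG error) = {Busy}, so the formula holds at Busy.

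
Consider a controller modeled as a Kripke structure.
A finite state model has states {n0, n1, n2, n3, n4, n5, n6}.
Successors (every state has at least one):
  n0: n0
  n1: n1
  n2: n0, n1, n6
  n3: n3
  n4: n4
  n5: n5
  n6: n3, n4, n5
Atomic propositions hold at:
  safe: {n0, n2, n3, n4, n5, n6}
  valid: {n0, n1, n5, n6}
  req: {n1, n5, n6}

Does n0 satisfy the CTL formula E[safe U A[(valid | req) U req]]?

Sat(valid | req) = {n0, n1, n5, n6}
A[(valid | req) U req]: least fixpoint, start Z0 = Sat(req) = {n1, n5, n6}, add states in Sat(valid | req) with every successor in Z. Already a fixed point.
Sat(A[(valid | req) U req]) = {n1, n5, n6}
E[safe U A[(valid | req) U req]]: least fixpoint, start Z0 = Sat(A[(valid | req) U req]) = {n1, n5, n6}, add states in Sat(safe) with some successor in Z. Z1 = {n1, n2, n5, n6}; fixed.
Sat(E[safe U A[(valid | req) U req]]) = {n1, n2, n5, n6}
n0 ∉ Sat(E[safe U A[(valid | req) U req]]) = {n1, n2, n5, n6}, so the formula does not hold at n0.

No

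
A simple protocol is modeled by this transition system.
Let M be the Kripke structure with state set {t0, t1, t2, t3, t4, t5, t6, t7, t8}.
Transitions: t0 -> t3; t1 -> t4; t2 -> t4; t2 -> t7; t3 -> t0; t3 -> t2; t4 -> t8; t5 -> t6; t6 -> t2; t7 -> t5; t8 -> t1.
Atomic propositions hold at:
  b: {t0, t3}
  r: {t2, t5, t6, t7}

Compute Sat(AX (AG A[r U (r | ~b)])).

{t1, t2, t4, t5, t6, t7, t8}

Sat(~b) = {t1, t2, t4, t5, t6, t7, t8}
Sat(r | ~b) = {t1, t2, t4, t5, t6, t7, t8}
A[r U (r | ~b)]: least fixpoint, start Z0 = Sat((r | ~b)) = {t1, t2, t4, t5, t6, t7, t8}, add states in Sat(r) with every successor in Z. Already a fixed point.
Sat(A[r U (r | ~b)]) = {t1, t2, t4, t5, t6, t7, t8}
AG A[r U (r | ~b)]: greatest fixpoint, start Z0 = {t1, t2, t4, t5, t6, t7, t8}, keep only states in Sat with every successor in Z. Already a fixed point.
Sat(AG A[r U (r | ~b)]) = {t1, t2, t4, t5, t6, t7, t8}
Sat(AX (AG A[r U (r | ~b)])) = {s : every successor in {t1, t2, t4, t5, t6, t7, t8}} = {t1, t2, t4, t5, t6, t7, t8}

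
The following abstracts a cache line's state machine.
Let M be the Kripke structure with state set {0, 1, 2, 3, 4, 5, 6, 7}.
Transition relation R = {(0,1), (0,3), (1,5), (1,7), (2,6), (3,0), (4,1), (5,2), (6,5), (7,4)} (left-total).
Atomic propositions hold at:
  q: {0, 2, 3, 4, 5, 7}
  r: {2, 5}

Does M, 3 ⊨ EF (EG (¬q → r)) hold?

Sat(¬q) = {1, 6}
Sat(¬q → r) = {0, 2, 3, 4, 5, 7}
EG (¬q → r): greatest fixpoint, start Z0 = {0, 2, 3, 4, 5, 7}, keep only states in Sat with some successor in Z. Z1 = {0, 3, 5, 7}; Z2 = {0, 3}; fixed.
Sat(EG (¬q → r)) = {0, 3}
EF (EG (¬q → r)): least fixpoint, start Z0 = {0, 3}, add states with some successor in Z. Already a fixed point.
Sat(EF (EG (¬q → r))) = {0, 3}
3 ∈ Sat(EF (EG (¬q → r))) = {0, 3}, so the formula holds at 3.

Yes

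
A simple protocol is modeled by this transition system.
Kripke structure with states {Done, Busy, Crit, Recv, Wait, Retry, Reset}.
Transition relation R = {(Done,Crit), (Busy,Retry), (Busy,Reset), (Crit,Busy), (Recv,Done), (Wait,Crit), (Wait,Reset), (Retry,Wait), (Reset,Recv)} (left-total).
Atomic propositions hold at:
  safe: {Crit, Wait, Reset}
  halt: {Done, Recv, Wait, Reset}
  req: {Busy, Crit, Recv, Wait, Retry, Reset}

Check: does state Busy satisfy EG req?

EG req: greatest fixpoint, start Z0 = {Busy, Crit, Recv, Wait, Retry, Reset}, keep only states in Sat with some successor in Z. Z1 = {Busy, Crit, Wait, Retry, Reset}; Z2 = {Busy, Crit, Wait, Retry}; fixed.
Sat(EG req) = {Busy, Crit, Wait, Retry}
Busy ∈ Sat(EG req) = {Busy, Crit, Wait, Retry}, so the formula holds at Busy.

Yes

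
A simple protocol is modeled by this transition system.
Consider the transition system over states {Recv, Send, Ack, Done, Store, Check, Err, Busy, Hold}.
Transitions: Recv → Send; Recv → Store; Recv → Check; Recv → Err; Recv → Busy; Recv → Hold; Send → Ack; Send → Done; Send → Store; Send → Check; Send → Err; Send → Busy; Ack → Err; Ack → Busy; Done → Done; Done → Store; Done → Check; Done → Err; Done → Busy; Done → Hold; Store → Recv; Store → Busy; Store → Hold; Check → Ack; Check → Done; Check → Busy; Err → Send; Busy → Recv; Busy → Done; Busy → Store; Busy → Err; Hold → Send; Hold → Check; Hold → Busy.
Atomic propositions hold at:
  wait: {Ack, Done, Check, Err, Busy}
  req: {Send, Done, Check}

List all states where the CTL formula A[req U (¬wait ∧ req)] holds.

{Send}

Sat(¬wait) = {Recv, Send, Store, Hold}
Sat(¬wait ∧ req) = {Send}
A[req U (¬wait ∧ req)]: least fixpoint, start Z0 = Sat((¬wait ∧ req)) = {Send}, add states in Sat(req) with every successor in Z. Already a fixed point.
Sat(A[req U (¬wait ∧ req)]) = {Send}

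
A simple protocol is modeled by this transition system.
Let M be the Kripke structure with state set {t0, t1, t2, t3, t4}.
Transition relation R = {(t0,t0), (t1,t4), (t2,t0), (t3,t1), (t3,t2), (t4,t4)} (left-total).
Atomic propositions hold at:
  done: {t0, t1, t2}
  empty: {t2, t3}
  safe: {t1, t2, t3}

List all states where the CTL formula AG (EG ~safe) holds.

{t0, t4}

Sat(~safe) = {t0, t4}
EG ~safe: greatest fixpoint, start Z0 = {t0, t4}, keep only states in Sat with some successor in Z. Already a fixed point.
Sat(EG ~safe) = {t0, t4}
AG (EG ~safe): greatest fixpoint, start Z0 = {t0, t4}, keep only states in Sat with every successor in Z. Already a fixed point.
Sat(AG (EG ~safe)) = {t0, t4}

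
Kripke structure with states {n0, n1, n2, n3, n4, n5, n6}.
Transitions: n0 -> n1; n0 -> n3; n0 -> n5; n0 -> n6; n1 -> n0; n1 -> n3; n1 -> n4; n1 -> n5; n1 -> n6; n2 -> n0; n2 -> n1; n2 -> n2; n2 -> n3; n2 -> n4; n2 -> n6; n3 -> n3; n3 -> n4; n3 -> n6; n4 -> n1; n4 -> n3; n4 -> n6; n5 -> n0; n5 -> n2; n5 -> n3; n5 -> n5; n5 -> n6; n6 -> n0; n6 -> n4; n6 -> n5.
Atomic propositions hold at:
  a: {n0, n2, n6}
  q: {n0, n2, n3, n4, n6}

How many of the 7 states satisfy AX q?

1

Sat(AX q) = {s : every successor in {n0, n2, n3, n4, n6}} = {n3}
|Sat(AX q)| = |{n3}| = 1.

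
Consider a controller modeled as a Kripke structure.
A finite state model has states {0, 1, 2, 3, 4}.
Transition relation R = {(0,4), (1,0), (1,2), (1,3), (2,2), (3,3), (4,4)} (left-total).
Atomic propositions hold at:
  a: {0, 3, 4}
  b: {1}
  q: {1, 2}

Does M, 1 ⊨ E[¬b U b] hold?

Sat(¬b) = {0, 2, 3, 4}
E[¬b U b]: least fixpoint, start Z0 = Sat(b) = {1}, add states in Sat(¬b) with some successor in Z. Already a fixed point.
Sat(E[¬b U b]) = {1}
1 ∈ Sat(E[¬b U b]) = {1}, so the formula holds at 1.

Yes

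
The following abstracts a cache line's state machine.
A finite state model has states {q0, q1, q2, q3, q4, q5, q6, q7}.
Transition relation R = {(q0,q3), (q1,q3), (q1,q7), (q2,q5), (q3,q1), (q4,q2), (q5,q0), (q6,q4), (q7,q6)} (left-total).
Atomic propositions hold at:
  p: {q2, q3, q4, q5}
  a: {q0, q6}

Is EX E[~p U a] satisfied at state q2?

Sat(~p) = {q0, q1, q6, q7}
E[~p U a]: least fixpoint, start Z0 = Sat(a) = {q0, q6}, add states in Sat(~p) with some successor in Z. Z1 = {q0, q6, q7}; Z2 = {q0, q1, q6, q7}; fixed.
Sat(E[~p U a]) = {q0, q1, q6, q7}
Sat(EX E[~p U a]) = {s : some successor in {q0, q1, q6, q7}} = {q1, q3, q5, q7}
q2 ∉ Sat(EX E[~p U a]) = {q1, q3, q5, q7}, so the formula does not hold at q2.

No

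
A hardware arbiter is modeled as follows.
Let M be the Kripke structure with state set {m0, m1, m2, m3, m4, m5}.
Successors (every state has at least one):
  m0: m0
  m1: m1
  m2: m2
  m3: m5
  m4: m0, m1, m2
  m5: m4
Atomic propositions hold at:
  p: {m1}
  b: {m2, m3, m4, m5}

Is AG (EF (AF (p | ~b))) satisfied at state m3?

No

Sat(~b) = {m0, m1}
Sat(p | ~b) = {m0, m1}
AF (p | ~b): least fixpoint, start Z0 = {m0, m1}, add states with every successor in Z. Already a fixed point.
Sat(AF (p | ~b)) = {m0, m1}
EF (AF (p | ~b)): least fixpoint, start Z0 = {m0, m1}, add states with some successor in Z. Z1 = {m0, m1, m4}; Z2 = {m0, m1, m4, m5}; Z3 = {m0, m1, m3, m4, m5}; fixed.
Sat(EF (AF (p | ~b))) = {m0, m1, m3, m4, m5}
AG (EF (AF (p | ~b))): greatest fixpoint, start Z0 = {m0, m1, m3, m4, m5}, keep only states in Sat with every successor in Z. Z1 = {m0, m1, m3, m5}; Z2 = {m0, m1, m3}; Z3 = {m0, m1}; fixed.
Sat(AG (EF (AF (p | ~b)))) = {m0, m1}
m3 ∉ Sat(AG (EF (AF (p | ~b)))) = {m0, m1}, so the formula does not hold at m3.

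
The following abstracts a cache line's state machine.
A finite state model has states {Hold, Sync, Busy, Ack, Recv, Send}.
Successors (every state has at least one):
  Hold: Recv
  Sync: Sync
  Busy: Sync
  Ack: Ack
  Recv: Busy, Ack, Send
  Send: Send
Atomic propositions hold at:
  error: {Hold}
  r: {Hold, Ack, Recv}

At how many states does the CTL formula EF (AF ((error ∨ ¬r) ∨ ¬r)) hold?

5

Sat(¬r) = {Sync, Busy, Send}
Sat(error ∨ ¬r) = {Hold, Sync, Busy, Send}
Sat((error ∨ ¬r) ∨ ¬r) = {Hold, Sync, Busy, Send}
AF ((error ∨ ¬r) ∨ ¬r): least fixpoint, start Z0 = {Hold, Sync, Busy, Send}, add states with every successor in Z. Already a fixed point.
Sat(AF ((error ∨ ¬r) ∨ ¬r)) = {Hold, Sync, Busy, Send}
EF (AF ((error ∨ ¬r) ∨ ¬r)): least fixpoint, start Z0 = {Hold, Sync, Busy, Send}, add states with some successor in Z. Z1 = {Hold, Sync, Busy, Recv, Send}; fixed.
Sat(EF (AF ((error ∨ ¬r) ∨ ¬r))) = {Hold, Sync, Busy, Recv, Send}
|Sat(EF (AF ((error ∨ ¬r) ∨ ¬r)))| = |{Hold, Sync, Busy, Recv, Send}| = 5.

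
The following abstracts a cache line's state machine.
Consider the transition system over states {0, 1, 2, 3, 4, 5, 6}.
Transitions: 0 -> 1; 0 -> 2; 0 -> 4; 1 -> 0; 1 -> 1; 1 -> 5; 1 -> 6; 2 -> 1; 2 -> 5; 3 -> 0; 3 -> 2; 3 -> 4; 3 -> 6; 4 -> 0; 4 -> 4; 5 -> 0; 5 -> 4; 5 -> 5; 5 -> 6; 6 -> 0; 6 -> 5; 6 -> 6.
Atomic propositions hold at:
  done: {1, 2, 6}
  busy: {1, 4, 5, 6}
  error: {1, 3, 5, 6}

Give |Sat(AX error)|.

1

Sat(AX error) = {s : every successor in {1, 3, 5, 6}} = {2}
|Sat(AX error)| = |{2}| = 1.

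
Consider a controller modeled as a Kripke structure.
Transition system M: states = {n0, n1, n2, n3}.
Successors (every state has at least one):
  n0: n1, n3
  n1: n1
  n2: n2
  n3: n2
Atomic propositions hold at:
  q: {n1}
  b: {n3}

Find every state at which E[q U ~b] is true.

{n0, n1, n2}

Sat(~b) = {n0, n1, n2}
E[q U ~b]: least fixpoint, start Z0 = Sat(~b) = {n0, n1, n2}, add states in Sat(q) with some successor in Z. Already a fixed point.
Sat(E[q U ~b]) = {n0, n1, n2}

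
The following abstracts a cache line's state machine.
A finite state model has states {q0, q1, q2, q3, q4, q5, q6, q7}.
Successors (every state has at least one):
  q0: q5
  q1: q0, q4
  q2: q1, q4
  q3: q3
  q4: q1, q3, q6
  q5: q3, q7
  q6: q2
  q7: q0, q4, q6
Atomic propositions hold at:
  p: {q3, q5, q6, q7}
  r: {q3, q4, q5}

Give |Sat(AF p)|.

AF p: least fixpoint, start Z0 = {q3, q5, q6, q7}, add states with every successor in Z. Z1 = {q0, q3, q5, q6, q7}; fixed.
Sat(AF p) = {q0, q3, q5, q6, q7}
|Sat(AF p)| = |{q0, q3, q5, q6, q7}| = 5.

5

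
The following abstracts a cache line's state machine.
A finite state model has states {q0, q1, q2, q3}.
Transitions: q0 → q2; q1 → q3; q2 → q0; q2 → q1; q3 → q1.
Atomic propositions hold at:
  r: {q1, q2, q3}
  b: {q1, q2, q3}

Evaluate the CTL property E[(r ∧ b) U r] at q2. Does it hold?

Sat(r ∧ b) = {q1, q2, q3}
E[(r ∧ b) U r]: least fixpoint, start Z0 = Sat(r) = {q1, q2, q3}, add states in Sat(r ∧ b) with some successor in Z. Already a fixed point.
Sat(E[(r ∧ b) U r]) = {q1, q2, q3}
q2 ∈ Sat(E[(r ∧ b) U r]) = {q1, q2, q3}, so the formula holds at q2.

Yes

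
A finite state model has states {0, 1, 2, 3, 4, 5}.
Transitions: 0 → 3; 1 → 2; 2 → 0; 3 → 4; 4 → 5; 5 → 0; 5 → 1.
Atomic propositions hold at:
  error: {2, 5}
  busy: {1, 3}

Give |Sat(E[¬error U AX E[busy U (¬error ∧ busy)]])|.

1

Sat(¬error) = {0, 1, 3, 4}
Sat(¬error ∧ busy) = {1, 3}
E[busy U (¬error ∧ busy)]: least fixpoint, start Z0 = Sat((¬error ∧ busy)) = {1, 3}, add states in Sat(busy) with some successor in Z. Already a fixed point.
Sat(E[busy U (¬error ∧ busy)]) = {1, 3}
Sat(AX E[busy U (¬error ∧ busy)]) = {s : every successor in {1, 3}} = {0}
E[¬error U AX E[busy U (¬error ∧ busy)]]: least fixpoint, start Z0 = Sat(AX E[busy U (¬error ∧ busy)]) = {0}, add states in Sat(¬error) with some successor in Z. Already a fixed point.
Sat(E[¬error U AX E[busy U (¬error ∧ busy)]]) = {0}
|Sat(E[¬error U AX E[busy U (¬error ∧ busy)]])| = |{0}| = 1.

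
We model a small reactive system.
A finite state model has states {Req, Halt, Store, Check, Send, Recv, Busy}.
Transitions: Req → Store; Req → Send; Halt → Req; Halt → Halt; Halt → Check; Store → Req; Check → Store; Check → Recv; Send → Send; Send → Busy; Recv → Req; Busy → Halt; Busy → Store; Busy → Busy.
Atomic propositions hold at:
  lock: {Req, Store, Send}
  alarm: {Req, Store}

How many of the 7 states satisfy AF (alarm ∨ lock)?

5

Sat(alarm ∨ lock) = {Req, Store, Send}
AF (alarm ∨ lock): least fixpoint, start Z0 = {Req, Store, Send}, add states with every successor in Z. Z1 = {Req, Store, Send, Recv}; Z2 = {Req, Store, Check, Send, Recv}; fixed.
Sat(AF (alarm ∨ lock)) = {Req, Store, Check, Send, Recv}
|Sat(AF (alarm ∨ lock))| = |{Req, Store, Check, Send, Recv}| = 5.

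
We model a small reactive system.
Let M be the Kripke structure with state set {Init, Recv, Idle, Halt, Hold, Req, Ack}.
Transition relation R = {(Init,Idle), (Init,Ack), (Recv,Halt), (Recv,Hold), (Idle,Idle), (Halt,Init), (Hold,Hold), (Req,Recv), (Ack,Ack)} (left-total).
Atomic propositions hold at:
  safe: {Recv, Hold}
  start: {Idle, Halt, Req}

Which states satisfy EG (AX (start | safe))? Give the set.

Sat(start | safe) = {Recv, Idle, Halt, Hold, Req}
Sat(AX (start | safe)) = {s : every successor in {Recv, Idle, Halt, Hold, Req}} = {Recv, Idle, Hold, Req}
EG (AX (start | safe)): greatest fixpoint, start Z0 = {Recv, Idle, Hold, Req}, keep only states in Sat with some successor in Z. Already a fixed point.
Sat(EG (AX (start | safe))) = {Recv, Idle, Hold, Req}

{Recv, Idle, Hold, Req}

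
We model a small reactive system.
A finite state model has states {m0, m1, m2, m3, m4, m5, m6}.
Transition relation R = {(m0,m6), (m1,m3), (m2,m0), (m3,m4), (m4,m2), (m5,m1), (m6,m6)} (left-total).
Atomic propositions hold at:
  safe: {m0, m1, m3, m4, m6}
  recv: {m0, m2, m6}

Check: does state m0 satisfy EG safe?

Yes

EG safe: greatest fixpoint, start Z0 = {m0, m1, m3, m4, m6}, keep only states in Sat with some successor in Z. Z1 = {m0, m1, m3, m6}; Z2 = {m0, m1, m6}; Z3 = {m0, m6}; fixed.
Sat(EG safe) = {m0, m6}
m0 ∈ Sat(EG safe) = {m0, m6}, so the formula holds at m0.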